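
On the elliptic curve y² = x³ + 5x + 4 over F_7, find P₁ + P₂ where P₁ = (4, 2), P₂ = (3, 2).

(4, 2) + (3, 2). λ = (2 - 2)/(3 - 4) ≡ 0/6 mod 7. 6⁻¹ ≡ 6 (mod 7), so λ ≡ 0.
  x = λ² - 4 - 3 = 0 - 7 ≡ 0; y = λ·(4 - 0) - 2 ≡ 5. → (0, 5)

(0, 5)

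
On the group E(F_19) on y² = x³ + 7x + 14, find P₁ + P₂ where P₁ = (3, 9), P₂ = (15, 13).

(18, 5)

(3, 9) + (15, 13). λ = (13 - 9)/(15 - 3) ≡ 4/12 mod 19. 12⁻¹ ≡ 8 (mod 19), so λ ≡ 13.
  x = λ² - 3 - 15 = 169 - 18 ≡ 18; y = λ·(3 - 18) - 9 ≡ 5. → (18, 5)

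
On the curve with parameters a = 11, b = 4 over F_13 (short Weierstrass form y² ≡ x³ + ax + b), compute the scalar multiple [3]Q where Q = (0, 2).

Repeated addition: build up to 3Q.
2Q: tangent at (0, 2): λ = (3·0² + 11)/(2·2) ≡ 11/4. 4⁻¹ ≡ 10 (mod 13), so λ ≡ 11·10 ≡ 6.
  x = λ² - 0 - 0 = 36 - 0 ≡ 10; y = λ·(0 - 10) - 2 ≡ 3. → (10, 3)
3Q: (10, 3) + (0, 2). λ = (2 - 3)/(0 - 10) ≡ 12/3 mod 13. 3⁻¹ ≡ 9 (mod 13), so λ ≡ 4.
  x = λ² - 10 - 0 = 16 - 10 ≡ 6; y = λ·(10 - 6) - 3 ≡ 0. → (6, 0)

(6, 0)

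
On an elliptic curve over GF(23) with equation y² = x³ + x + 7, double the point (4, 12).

tangent at (4, 12): λ = (3·4² + 1)/(2·12) ≡ 3/1. 1⁻¹ ≡ 1 (mod 23), so λ ≡ 3·1 ≡ 3.
  x = λ² - 4 - 4 = 9 - 8 ≡ 1; y = λ·(4 - 1) - 12 ≡ 20. → (1, 20)

(1, 20)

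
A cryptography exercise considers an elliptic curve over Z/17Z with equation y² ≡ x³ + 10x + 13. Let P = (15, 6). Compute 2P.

(5, 1)

tangent at (15, 6): λ = (3·15² + 10)/(2·6) ≡ 5/12. 12⁻¹ ≡ 10 (mod 17), so λ ≡ 5·10 ≡ 16.
  x = λ² - 15 - 15 = 256 - 30 ≡ 5; y = λ·(15 - 5) - 6 ≡ 1. → (5, 1)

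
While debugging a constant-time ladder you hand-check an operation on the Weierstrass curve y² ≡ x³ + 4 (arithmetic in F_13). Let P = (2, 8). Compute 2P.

tangent at (2, 8): λ = (3·2² + 0)/(2·8) ≡ 12/3. 3⁻¹ ≡ 9 (mod 13), so λ ≡ 12·9 ≡ 4.
  x = λ² - 2 - 2 = 16 - 4 ≡ 12; y = λ·(2 - 12) - 8 ≡ 4. → (12, 4)

(12, 4)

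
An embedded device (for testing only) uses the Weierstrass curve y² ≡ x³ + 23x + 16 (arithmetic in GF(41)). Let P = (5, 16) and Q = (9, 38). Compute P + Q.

(5, 16) + (9, 38). λ = (38 - 16)/(9 - 5) ≡ 22/4 mod 41. 4⁻¹ ≡ 31 (mod 41), so λ ≡ 26.
  x = λ² - 5 - 9 = 676 - 14 ≡ 6; y = λ·(5 - 6) - 16 ≡ 40. → (6, 40)

(6, 40)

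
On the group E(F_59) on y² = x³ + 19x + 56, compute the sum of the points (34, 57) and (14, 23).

(31, 13)

(34, 57) + (14, 23). λ = (23 - 57)/(14 - 34) ≡ 25/39 mod 59. 39⁻¹ ≡ 56 (mod 59), so λ ≡ 43.
  x = λ² - 34 - 14 = 1849 - 48 ≡ 31; y = λ·(34 - 31) - 57 ≡ 13. → (31, 13)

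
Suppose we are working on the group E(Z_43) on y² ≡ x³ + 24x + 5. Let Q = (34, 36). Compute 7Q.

Double-and-add on 7 = (111)₂. Start with Q = (34, 36) for the leading 1-bit.
double: tangent at (34, 36): λ = (3·34² + 24)/(2·36) ≡ 9/29. 29⁻¹ ≡ 3 (mod 43), so λ ≡ 9·3 ≡ 27.
  x = λ² - 34 - 34 = 729 - 68 ≡ 16; y = λ·(34 - 16) - 36 ≡ 20. → (16, 20)
add Q: (16, 20) + (34, 36). λ = (36 - 20)/(34 - 16) ≡ 16/18 mod 43. 18⁻¹ ≡ 12 (mod 43) since 18·12 = 216 ≡ 1, so λ ≡ 20.
  x = λ² - 16 - 34 = 400 - 50 ≡ 6; y = λ·(16 - 6) - 20 ≡ 8. → (6, 8)
double: tangent at (6, 8): λ = (3·6² + 24)/(2·8) ≡ 3/16. 16⁻¹ ≡ 35 (mod 43) since 16·35 = 560 ≡ 1, so λ ≡ 3·35 ≡ 19.
  x = λ² - 6 - 6 = 361 - 12 ≡ 5; y = λ·(6 - 5) - 8 ≡ 11. → (5, 11)
add Q: (5, 11) + (34, 36). λ = (36 - 11)/(34 - 5) ≡ 25/29 mod 43. 29⁻¹ ≡ 3 (mod 43), so λ ≡ 32.
  x = λ² - 5 - 34 = 1024 - 39 ≡ 39; y = λ·(5 - 39) - 11 ≡ 19. → (39, 19)

(39, 19)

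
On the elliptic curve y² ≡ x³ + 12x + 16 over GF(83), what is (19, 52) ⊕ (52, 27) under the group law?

(19, 52) + (52, 27). λ = (27 - 52)/(52 - 19) ≡ 58/33 mod 83. 33⁻¹ ≡ 78 (mod 83) since 33·78 = 2574 ≡ 1, so λ ≡ 42.
  x = λ² - 19 - 52 = 1764 - 71 ≡ 33; y = λ·(19 - 33) - 52 ≡ 24. → (33, 24)

(33, 24)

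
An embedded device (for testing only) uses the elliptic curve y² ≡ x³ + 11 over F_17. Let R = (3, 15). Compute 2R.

(13, 10)

tangent at (3, 15): λ = (3·3² + 0)/(2·15) ≡ 10/13. 13⁻¹ ≡ 4 (mod 17) since 13·4 = 52 ≡ 1, so λ ≡ 10·4 ≡ 6.
  x = λ² - 3 - 3 = 36 - 6 ≡ 13; y = λ·(3 - 13) - 15 ≡ 10. → (13, 10)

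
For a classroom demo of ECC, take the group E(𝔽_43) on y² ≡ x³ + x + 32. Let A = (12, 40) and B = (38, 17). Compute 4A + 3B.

(15, 5)

First 4A:
Repeated addition: build up to 4A.
2A: tangent at (12, 40): λ = (3·12² + 1)/(2·40) ≡ 3/37. 37⁻¹ ≡ 7 (mod 43), so λ ≡ 3·7 ≡ 21.
  x = λ² - 12 - 12 = 441 - 24 ≡ 30; y = λ·(12 - 30) - 40 ≡ 12. → (30, 12)
3A: (30, 12) + (12, 40). λ = (40 - 12)/(12 - 30) ≡ 28/25 mod 43. 25⁻¹ ≡ 31 (mod 43) since 25·31 = 775 ≡ 1, so λ ≡ 8.
  x = λ² - 30 - 12 = 64 - 42 ≡ 22; y = λ·(30 - 22) - 12 ≡ 9. → (22, 9)
4A: (22, 9) + (12, 40). λ = (40 - 9)/(12 - 22) ≡ 31/33 mod 43. 33⁻¹ ≡ 30 (mod 43) since 33·30 = 990 ≡ 1, so λ ≡ 27.
  x = λ² - 22 - 12 = 729 - 34 ≡ 7; y = λ·(22 - 7) - 9 ≡ 9. → (7, 9)
4A = (7, 9).
Next 3B:
Repeated addition: build up to 3B.
2B: tangent at (38, 17): λ = (3·38² + 1)/(2·17) ≡ 33/34. 34⁻¹ ≡ 19 (mod 43), so λ ≡ 33·19 ≡ 25.
  x = λ² - 38 - 38 = 625 - 76 ≡ 33; y = λ·(38 - 33) - 17 ≡ 22. → (33, 22)
3B: (33, 22) + (38, 17). λ = (17 - 22)/(38 - 33) ≡ 38/5 mod 43. 5⁻¹ ≡ 26 (mod 43), so λ ≡ 42.
  x = λ² - 33 - 38 = 1764 - 71 ≡ 16; y = λ·(33 - 16) - 22 ≡ 4. → (16, 4)
3B = (16, 4).
Finally 4A + 3B:
(7, 9) + (16, 4). λ = (4 - 9)/(16 - 7) ≡ 38/9 mod 43. 9⁻¹ ≡ 24 (mod 43), so λ ≡ 9.
  x = λ² - 7 - 16 = 81 - 23 ≡ 15; y = λ·(7 - 15) - 9 ≡ 5. → (15, 5)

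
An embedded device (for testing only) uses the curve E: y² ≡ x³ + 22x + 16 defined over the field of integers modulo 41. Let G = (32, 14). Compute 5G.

(5, 13)

Double-and-add on 5 = (101)₂. Start with G = (32, 14) for the leading 1-bit.
double: tangent at (32, 14): λ = (3·32² + 22)/(2·14) ≡ 19/28. 28⁻¹ ≡ 22 (mod 41) since 28·22 = 616 ≡ 1, so λ ≡ 19·22 ≡ 8.
  x = λ² - 32 - 32 = 64 - 64 ≡ 0; y = λ·(32 - 0) - 14 ≡ 37. → (0, 37)
double: tangent at (0, 37): λ = (3·0² + 22)/(2·37) ≡ 22/33. 33⁻¹ ≡ 5 (mod 41) since 33·5 = 165 ≡ 1, so λ ≡ 22·5 ≡ 28.
  x = λ² - 0 - 0 = 784 - 0 ≡ 5; y = λ·(0 - 5) - 37 ≡ 28. → (5, 28)
add G: (5, 28) + (32, 14). λ = (14 - 28)/(32 - 5) ≡ 27/27 mod 41. 27⁻¹ ≡ 38 (mod 41), so λ ≡ 1.
  x = λ² - 5 - 32 = 1 - 37 ≡ 5; y = λ·(5 - 5) - 28 ≡ 13. → (5, 13)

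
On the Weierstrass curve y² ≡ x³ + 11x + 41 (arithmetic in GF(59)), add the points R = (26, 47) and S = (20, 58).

(26, 47) + (20, 58). λ = (58 - 47)/(20 - 26) ≡ 11/53 mod 59. 53⁻¹ ≡ 49 (mod 59), so λ ≡ 8.
  x = λ² - 26 - 20 = 64 - 46 ≡ 18; y = λ·(26 - 18) - 47 ≡ 17. → (18, 17)

(18, 17)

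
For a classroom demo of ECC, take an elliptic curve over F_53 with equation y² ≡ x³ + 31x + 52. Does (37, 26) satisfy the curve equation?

no

y² = 26² ≡ 40; x³ + 31x + 52 = 51852 ≡ 18 (mod 53). 40 ≠ 18.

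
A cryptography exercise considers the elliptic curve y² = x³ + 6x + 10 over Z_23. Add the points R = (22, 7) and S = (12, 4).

(16, 4)

(22, 7) + (12, 4). λ = (4 - 7)/(12 - 22) ≡ 20/13 mod 23. 13⁻¹ ≡ 16 (mod 23) since 13·16 = 208 ≡ 1, so λ ≡ 21.
  x = λ² - 22 - 12 = 441 - 34 ≡ 16; y = λ·(22 - 16) - 7 ≡ 4. → (16, 4)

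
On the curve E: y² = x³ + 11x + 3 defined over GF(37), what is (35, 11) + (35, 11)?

(20, 3)

tangent at (35, 11): λ = (3·35² + 11)/(2·11) ≡ 23/22. 22⁻¹ ≡ 32 (mod 37) since 22·32 = 704 ≡ 1, so λ ≡ 23·32 ≡ 33.
  x = λ² - 35 - 35 = 1089 - 70 ≡ 20; y = λ·(35 - 20) - 11 ≡ 3. → (20, 3)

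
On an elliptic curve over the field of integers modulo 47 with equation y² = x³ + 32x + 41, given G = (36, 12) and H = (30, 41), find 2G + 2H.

(28, 0)

First 2G:
Repeated addition: build up to 2G.
2G: tangent at (36, 12): λ = (3·36² + 32)/(2·12) ≡ 19/24. 24⁻¹ ≡ 2 (mod 47), so λ ≡ 19·2 ≡ 38.
  x = λ² - 36 - 36 = 1444 - 72 ≡ 9; y = λ·(36 - 9) - 12 ≡ 27. → (9, 27)
2G = (9, 27).
Next 2H:
Repeated addition: build up to 2H.
2H: tangent at (30, 41): λ = (3·30² + 32)/(2·41) ≡ 6/35. 35⁻¹ ≡ 43 (mod 47), so λ ≡ 6·43 ≡ 23.
  x = λ² - 30 - 30 = 529 - 60 ≡ 46; y = λ·(30 - 46) - 41 ≡ 14. → (46, 14)
2H = (46, 14).
Finally 2G + 2H:
(9, 27) + (46, 14). λ = (14 - 27)/(46 - 9) ≡ 34/37 mod 47. 37⁻¹ ≡ 14 (mod 47) since 37·14 = 518 ≡ 1, so λ ≡ 6.
  x = λ² - 9 - 46 = 36 - 55 ≡ 28; y = λ·(9 - 28) - 27 ≡ 0. → (28, 0)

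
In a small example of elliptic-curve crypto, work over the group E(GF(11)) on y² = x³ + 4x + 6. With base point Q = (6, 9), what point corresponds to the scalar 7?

(6, 2)

Double-and-add on 7 = (111)₂. Start with Q = (6, 9) for the leading 1-bit.
double: tangent at (6, 9): λ = (3·6² + 4)/(2·9) ≡ 2/7. 7⁻¹ ≡ 8 (mod 11), so λ ≡ 2·8 ≡ 5.
  x = λ² - 6 - 6 = 25 - 12 ≡ 2; y = λ·(6 - 2) - 9 ≡ 0. → (2, 0)
add Q: (2, 0) + (6, 9). λ = (9 - 0)/(6 - 2) ≡ 9/4 mod 11. 4⁻¹ ≡ 3 (mod 11), so λ ≡ 5.
  x = λ² - 2 - 6 = 25 - 8 ≡ 6; y = λ·(2 - 6) - 0 ≡ 2. → (6, 2)
double: tangent at (6, 2): λ = (3·6² + 4)/(2·2) ≡ 2/4. 4⁻¹ ≡ 3 (mod 11), so λ ≡ 2·3 ≡ 6.
  x = λ² - 6 - 6 = 36 - 12 ≡ 2; y = λ·(6 - 2) - 2 ≡ 0. → (2, 0)
add Q: (2, 0) + (6, 9). λ = (9 - 0)/(6 - 2) ≡ 9/4 mod 11. 4⁻¹ ≡ 3 (mod 11), so λ ≡ 5.
  x = λ² - 2 - 6 = 25 - 8 ≡ 6; y = λ·(2 - 6) - 0 ≡ 2. → (6, 2)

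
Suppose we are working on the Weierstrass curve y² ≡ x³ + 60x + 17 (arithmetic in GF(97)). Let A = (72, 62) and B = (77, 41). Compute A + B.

(72, 62) + (77, 41). λ = (41 - 62)/(77 - 72) ≡ 76/5 mod 97. 5⁻¹ ≡ 39 (mod 97), so λ ≡ 54.
  x = λ² - 72 - 77 = 2916 - 149 ≡ 51; y = λ·(72 - 51) - 62 ≡ 5. → (51, 5)

(51, 5)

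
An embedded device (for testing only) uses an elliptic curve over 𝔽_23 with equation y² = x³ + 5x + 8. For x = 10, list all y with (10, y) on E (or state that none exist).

0

x³ + 5x + 8 = 1058 ≡ 0 (mod 23).
Only y = 0 satisfies y² ≡ 0.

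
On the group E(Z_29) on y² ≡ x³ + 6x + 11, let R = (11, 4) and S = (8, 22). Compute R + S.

(17, 3)

(11, 4) + (8, 22). λ = (22 - 4)/(8 - 11) ≡ 18/26 mod 29. 26⁻¹ ≡ 19 (mod 29), so λ ≡ 23.
  x = λ² - 11 - 8 = 529 - 19 ≡ 17; y = λ·(11 - 17) - 4 ≡ 3. → (17, 3)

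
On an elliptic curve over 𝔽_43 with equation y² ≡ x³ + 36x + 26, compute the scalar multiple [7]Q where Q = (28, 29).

Double-and-add on 7 = (111)₂. Start with Q = (28, 29) for the leading 1-bit.
double: tangent at (28, 29): λ = (3·28² + 36)/(2·29) ≡ 23/15. 15⁻¹ ≡ 23 (mod 43), so λ ≡ 23·23 ≡ 13.
  x = λ² - 28 - 28 = 169 - 56 ≡ 27; y = λ·(28 - 27) - 29 ≡ 27. → (27, 27)
add Q: (27, 27) + (28, 29). λ = (29 - 27)/(28 - 27) ≡ 2/1 mod 43. 1⁻¹ ≡ 1 (mod 43), so λ ≡ 2.
  x = λ² - 27 - 28 = 4 - 55 ≡ 35; y = λ·(27 - 35) - 27 ≡ 0. → (35, 0)
double: (35, 0) + (35, 0): same x and y₁ ≡ -y₂, so the sum is the point at infinity.
add Q: the point at infinity + (28, 29) = (28, 29) (identity).

(28, 29)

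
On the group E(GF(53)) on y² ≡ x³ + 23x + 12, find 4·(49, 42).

(22, 6)

Write P = (49, 42).
Double-and-add on 4 = (100)₂. Start with P = (49, 42) for the leading 1-bit.
double: tangent at (49, 42): λ = (3·49² + 23)/(2·42) ≡ 18/31. 31⁻¹ ≡ 12 (mod 53) since 31·12 = 372 ≡ 1, so λ ≡ 18·12 ≡ 4.
  x = λ² - 49 - 49 = 16 - 98 ≡ 24; y = λ·(49 - 24) - 42 ≡ 5. → (24, 5)
double: tangent at (24, 5): λ = (3·24² + 23)/(2·5) ≡ 2/10. 10⁻¹ ≡ 16 (mod 53) since 10·16 = 160 ≡ 1, so λ ≡ 2·16 ≡ 32.
  x = λ² - 24 - 24 = 1024 - 48 ≡ 22; y = λ·(24 - 22) - 5 ≡ 6. → (22, 6)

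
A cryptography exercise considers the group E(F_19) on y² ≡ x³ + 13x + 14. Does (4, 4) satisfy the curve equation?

y² = 4² ≡ 16; x³ + 13x + 14 = 130 ≡ 16 (mod 19). 16 = 16.

yes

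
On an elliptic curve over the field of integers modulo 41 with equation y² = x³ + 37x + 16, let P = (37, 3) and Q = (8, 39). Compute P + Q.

(37, 3) + (8, 39). λ = (39 - 3)/(8 - 37) ≡ 36/12 mod 41. 12⁻¹ ≡ 24 (mod 41) since 12·24 = 288 ≡ 1, so λ ≡ 3.
  x = λ² - 37 - 8 = 9 - 45 ≡ 5; y = λ·(37 - 5) - 3 ≡ 11. → (5, 11)

(5, 11)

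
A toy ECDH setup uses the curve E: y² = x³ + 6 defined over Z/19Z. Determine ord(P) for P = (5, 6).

7

2P: tangent at (5, 6): λ = (3·5² + 0)/(2·6) ≡ 18/12. 12⁻¹ ≡ 8 (mod 19) since 12·8 = 96 ≡ 1, so λ ≡ 18·8 ≡ 11.
  x = λ² - 5 - 5 = 121 - 10 ≡ 16; y = λ·(5 - 16) - 6 ≡ 6. → (16, 6)
3P: (16, 6) + (5, 6). λ = (6 - 6)/(5 - 16) ≡ 0/8 mod 19. 8⁻¹ ≡ 12 (mod 19), so λ ≡ 0.
  x = λ² - 16 - 5 = 0 - 21 ≡ 17; y = λ·(16 - 17) - 6 ≡ 13. → (17, 13)
4P: (17, 13) + (5, 6). λ = (6 - 13)/(5 - 17) ≡ 12/7 mod 19. 7⁻¹ ≡ 11 (mod 19), so λ ≡ 18.
  x = λ² - 17 - 5 = 324 - 22 ≡ 17; y = λ·(17 - 17) - 13 ≡ 6. → (17, 6)
5P: (17, 6) + (5, 6). λ = (6 - 6)/(5 - 17) ≡ 0/7 mod 19. 7⁻¹ ≡ 11 (mod 19) since 7·11 = 77 ≡ 1, so λ ≡ 0.
  x = λ² - 17 - 5 = 0 - 22 ≡ 16; y = λ·(17 - 16) - 6 ≡ 13. → (16, 13)
6P: (16, 13) + (5, 6). λ = (6 - 13)/(5 - 16) ≡ 12/8 mod 19. 8⁻¹ ≡ 12 (mod 19) since 8·12 = 96 ≡ 1, so λ ≡ 11.
  x = λ² - 16 - 5 = 121 - 21 ≡ 5; y = λ·(16 - 5) - 13 ≡ 13. → (5, 13)
7P: (5, 13) + (5, 6): same x and y₁ ≡ -y₂, so the sum is O.
7P = O, so the order is 7.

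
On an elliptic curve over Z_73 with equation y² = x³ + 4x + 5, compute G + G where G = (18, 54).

(69, 61)

tangent at (18, 54): λ = (3·18² + 4)/(2·54) ≡ 27/35. 35⁻¹ ≡ 48 (mod 73) since 35·48 = 1680 ≡ 1, so λ ≡ 27·48 ≡ 55.
  x = λ² - 18 - 18 = 3025 - 36 ≡ 69; y = λ·(18 - 69) - 54 ≡ 61. → (69, 61)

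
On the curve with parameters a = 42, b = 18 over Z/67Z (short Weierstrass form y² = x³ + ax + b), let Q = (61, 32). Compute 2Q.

(33, 42)

tangent at (61, 32): λ = (3·61² + 42)/(2·32) ≡ 16/64. 64⁻¹ ≡ 22 (mod 67), so λ ≡ 16·22 ≡ 17.
  x = λ² - 61 - 61 = 289 - 122 ≡ 33; y = λ·(61 - 33) - 32 ≡ 42. → (33, 42)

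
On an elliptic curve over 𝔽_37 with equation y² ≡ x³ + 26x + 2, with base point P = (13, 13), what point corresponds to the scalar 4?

(28, 1)

Repeated addition: build up to 4P.
2P: tangent at (13, 13): λ = (3·13² + 26)/(2·13) ≡ 15/26. 26⁻¹ ≡ 10 (mod 37), so λ ≡ 15·10 ≡ 2.
  x = λ² - 13 - 13 = 4 - 26 ≡ 15; y = λ·(13 - 15) - 13 ≡ 20. → (15, 20)
3P: (15, 20) + (13, 13). λ = (13 - 20)/(13 - 15) ≡ 30/35 mod 37. 35⁻¹ ≡ 18 (mod 37) since 35·18 = 630 ≡ 1, so λ ≡ 22.
  x = λ² - 15 - 13 = 484 - 28 ≡ 12; y = λ·(15 - 12) - 20 ≡ 9. → (12, 9)
4P: (12, 9) + (13, 13). λ = (13 - 9)/(13 - 12) ≡ 4/1 mod 37. 1⁻¹ ≡ 1 (mod 37), so λ ≡ 4.
  x = λ² - 12 - 13 = 16 - 25 ≡ 28; y = λ·(12 - 28) - 9 ≡ 1. → (28, 1)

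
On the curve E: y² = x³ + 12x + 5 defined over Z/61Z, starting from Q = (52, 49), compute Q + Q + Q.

Repeated addition: build up to 3Q.
2Q: tangent at (52, 49): λ = (3·52² + 12)/(2·49) ≡ 11/37. 37⁻¹ ≡ 33 (mod 61) since 37·33 = 1221 ≡ 1, so λ ≡ 11·33 ≡ 58.
  x = λ² - 52 - 52 = 3364 - 104 ≡ 27; y = λ·(52 - 27) - 49 ≡ 59. → (27, 59)
3Q: (27, 59) + (52, 49). λ = (49 - 59)/(52 - 27) ≡ 51/25 mod 61. 25⁻¹ ≡ 22 (mod 61), so λ ≡ 24.
  x = λ² - 27 - 52 = 576 - 79 ≡ 9; y = λ·(27 - 9) - 59 ≡ 7. → (9, 7)

(9, 7)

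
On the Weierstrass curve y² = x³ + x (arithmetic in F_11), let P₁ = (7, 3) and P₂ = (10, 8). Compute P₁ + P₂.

(9, 1)

(7, 3) + (10, 8). λ = (8 - 3)/(10 - 7) ≡ 5/3 mod 11. 3⁻¹ ≡ 4 (mod 11), so λ ≡ 9.
  x = λ² - 7 - 10 = 81 - 17 ≡ 9; y = λ·(7 - 9) - 3 ≡ 1. → (9, 1)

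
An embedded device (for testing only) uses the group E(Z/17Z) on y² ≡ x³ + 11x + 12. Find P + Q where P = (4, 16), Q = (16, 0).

(4, 16) + (16, 0). λ = (0 - 16)/(16 - 4) ≡ 1/12 mod 17. 12⁻¹ ≡ 10 (mod 17), so λ ≡ 10.
  x = λ² - 4 - 16 = 100 - 20 ≡ 12; y = λ·(4 - 12) - 16 ≡ 6. → (12, 6)

(12, 6)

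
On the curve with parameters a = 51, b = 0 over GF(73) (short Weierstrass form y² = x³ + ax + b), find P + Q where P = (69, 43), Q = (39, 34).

(69, 43) + (39, 34). λ = (34 - 43)/(39 - 69) ≡ 64/43 mod 73. 43⁻¹ ≡ 17 (mod 73) since 43·17 = 731 ≡ 1, so λ ≡ 66.
  x = λ² - 69 - 39 = 4356 - 108 ≡ 14; y = λ·(69 - 14) - 43 ≡ 10. → (14, 10)

(14, 10)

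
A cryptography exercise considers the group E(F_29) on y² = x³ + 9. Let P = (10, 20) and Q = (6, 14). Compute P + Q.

(8, 12)

(10, 20) + (6, 14). λ = (14 - 20)/(6 - 10) ≡ 23/25 mod 29. 25⁻¹ ≡ 7 (mod 29), so λ ≡ 16.
  x = λ² - 10 - 6 = 256 - 16 ≡ 8; y = λ·(10 - 8) - 20 ≡ 12. → (8, 12)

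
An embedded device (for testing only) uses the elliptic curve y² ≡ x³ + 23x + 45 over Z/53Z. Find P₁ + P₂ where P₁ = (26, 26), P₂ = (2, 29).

(1, 4)

(26, 26) + (2, 29). λ = (29 - 26)/(2 - 26) ≡ 3/29 mod 53. 29⁻¹ ≡ 11 (mod 53) since 29·11 = 319 ≡ 1, so λ ≡ 33.
  x = λ² - 26 - 2 = 1089 - 28 ≡ 1; y = λ·(26 - 1) - 26 ≡ 4. → (1, 4)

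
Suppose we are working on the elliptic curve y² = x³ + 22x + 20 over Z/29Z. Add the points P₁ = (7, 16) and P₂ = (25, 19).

(7, 16) + (25, 19). λ = (19 - 16)/(25 - 7) ≡ 3/18 mod 29. 18⁻¹ ≡ 21 (mod 29), so λ ≡ 5.
  x = λ² - 7 - 25 = 25 - 32 ≡ 22; y = λ·(7 - 22) - 16 ≡ 25. → (22, 25)

(22, 25)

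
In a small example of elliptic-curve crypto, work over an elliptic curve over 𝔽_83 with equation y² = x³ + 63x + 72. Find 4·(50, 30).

Write G = (50, 30).
Double-and-add on 4 = (100)₂. Start with G = (50, 30) for the leading 1-bit.
double: tangent at (50, 30): λ = (3·50² + 63)/(2·30) ≡ 10/60. 60⁻¹ ≡ 18 (mod 83), so λ ≡ 10·18 ≡ 14.
  x = λ² - 50 - 50 = 196 - 100 ≡ 13; y = λ·(50 - 13) - 30 ≡ 73. → (13, 73)
double: tangent at (13, 73): λ = (3·13² + 63)/(2·73) ≡ 72/63. 63⁻¹ ≡ 29 (mod 83), so λ ≡ 72·29 ≡ 13.
  x = λ² - 13 - 13 = 169 - 26 ≡ 60; y = λ·(13 - 60) - 73 ≡ 63. → (60, 63)

(60, 63)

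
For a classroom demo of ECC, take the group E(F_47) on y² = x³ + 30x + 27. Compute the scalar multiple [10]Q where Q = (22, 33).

(14, 18)

Double-and-add on 10 = (1010)₂. Start with Q = (22, 33) for the leading 1-bit.
double: tangent at (22, 33): λ = (3·22² + 30)/(2·33) ≡ 25/19. 19⁻¹ ≡ 5 (mod 47), so λ ≡ 25·5 ≡ 31.
  x = λ² - 22 - 22 = 961 - 44 ≡ 24; y = λ·(22 - 24) - 33 ≡ 46. → (24, 46)
double: tangent at (24, 46): λ = (3·24² + 30)/(2·46) ≡ 19/45. 45⁻¹ ≡ 23 (mod 47), so λ ≡ 19·23 ≡ 14.
  x = λ² - 24 - 24 = 196 - 48 ≡ 7; y = λ·(24 - 7) - 46 ≡ 4. → (7, 4)
add Q: (7, 4) + (22, 33). λ = (33 - 4)/(22 - 7) ≡ 29/15 mod 47. 15⁻¹ ≡ 22 (mod 47), so λ ≡ 27.
  x = λ² - 7 - 22 = 729 - 29 ≡ 42; y = λ·(7 - 42) - 4 ≡ 38. → (42, 38)
double: tangent at (42, 38): λ = (3·42² + 30)/(2·38) ≡ 11/29. 29⁻¹ ≡ 13 (mod 47), so λ ≡ 11·13 ≡ 2.
  x = λ² - 42 - 42 = 4 - 84 ≡ 14; y = λ·(42 - 14) - 38 ≡ 18. → (14, 18)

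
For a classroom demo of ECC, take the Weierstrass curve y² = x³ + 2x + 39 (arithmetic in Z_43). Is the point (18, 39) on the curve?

y² = 39² ≡ 16; x³ + 2x + 39 = 5907 ≡ 16 (mod 43). 16 = 16.

yes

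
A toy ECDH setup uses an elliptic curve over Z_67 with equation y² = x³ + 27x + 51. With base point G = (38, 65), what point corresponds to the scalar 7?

Repeated addition: build up to 7G.
2G: tangent at (38, 65): λ = (3·38² + 27)/(2·65) ≡ 4/63. 63⁻¹ ≡ 50 (mod 67), so λ ≡ 4·50 ≡ 66.
  x = λ² - 38 - 38 = 4356 - 76 ≡ 59; y = λ·(38 - 59) - 65 ≡ 23. → (59, 23)
3G: (59, 23) + (38, 65). λ = (65 - 23)/(38 - 59) ≡ 42/46 mod 67. 46⁻¹ ≡ 51 (mod 67) since 46·51 = 2346 ≡ 1, so λ ≡ 65.
  x = λ² - 59 - 38 = 4225 - 97 ≡ 41; y = λ·(59 - 41) - 23 ≡ 8. → (41, 8)
4G: (41, 8) + (38, 65). λ = (65 - 8)/(38 - 41) ≡ 57/64 mod 67. 64⁻¹ ≡ 22 (mod 67) since 64·22 = 1408 ≡ 1, so λ ≡ 48.
  x = λ² - 41 - 38 = 2304 - 79 ≡ 14; y = λ·(41 - 14) - 8 ≡ 15. → (14, 15)
5G: (14, 15) + (38, 65). λ = (65 - 15)/(38 - 14) ≡ 50/24 mod 67. 24⁻¹ ≡ 14 (mod 67), so λ ≡ 30.
  x = λ² - 14 - 38 = 900 - 52 ≡ 44; y = λ·(14 - 44) - 15 ≡ 23. → (44, 23)
6G: (44, 23) + (38, 65). λ = (65 - 23)/(38 - 44) ≡ 42/61 mod 67. 61⁻¹ ≡ 11 (mod 67) since 61·11 = 671 ≡ 1, so λ ≡ 60.
  x = λ² - 44 - 38 = 3600 - 82 ≡ 34; y = λ·(44 - 34) - 23 ≡ 41. → (34, 41)
7G: (34, 41) + (38, 65). λ = (65 - 41)/(38 - 34) ≡ 24/4 mod 67. 4⁻¹ ≡ 17 (mod 67), so λ ≡ 6.
  x = λ² - 34 - 38 = 36 - 72 ≡ 31; y = λ·(34 - 31) - 41 ≡ 44. → (31, 44)

(31, 44)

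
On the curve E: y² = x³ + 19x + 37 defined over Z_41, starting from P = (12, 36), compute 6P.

Double-and-add on 6 = (110)₂. Start with P = (12, 36) for the leading 1-bit.
double: tangent at (12, 36): λ = (3·12² + 19)/(2·36) ≡ 0/31. 31⁻¹ ≡ 4 (mod 41), so λ ≡ 0·4 ≡ 0.
  x = λ² - 12 - 12 = 0 - 24 ≡ 17; y = λ·(12 - 17) - 36 ≡ 5. → (17, 5)
add P: (17, 5) + (12, 36). λ = (36 - 5)/(12 - 17) ≡ 31/36 mod 41. 36⁻¹ ≡ 8 (mod 41) since 36·8 = 288 ≡ 1, so λ ≡ 2.
  x = λ² - 17 - 12 = 4 - 29 ≡ 16; y = λ·(17 - 16) - 5 ≡ 38. → (16, 38)
double: tangent at (16, 38): λ = (3·16² + 19)/(2·38) ≡ 8/35. 35⁻¹ ≡ 34 (mod 41), so λ ≡ 8·34 ≡ 26.
  x = λ² - 16 - 16 = 676 - 32 ≡ 29; y = λ·(16 - 29) - 38 ≡ 34. → (29, 34)

(29, 34)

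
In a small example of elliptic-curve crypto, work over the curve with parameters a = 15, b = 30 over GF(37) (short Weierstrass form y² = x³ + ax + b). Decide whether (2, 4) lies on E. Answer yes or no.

y² = 4² ≡ 16; x³ + 15x + 30 = 68 ≡ 31 (mod 37). 16 ≠ 31.

no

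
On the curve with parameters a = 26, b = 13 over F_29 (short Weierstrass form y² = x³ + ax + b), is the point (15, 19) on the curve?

no

y² = 19² ≡ 13; x³ + 26x + 13 = 3778 ≡ 8 (mod 29). 13 ≠ 8.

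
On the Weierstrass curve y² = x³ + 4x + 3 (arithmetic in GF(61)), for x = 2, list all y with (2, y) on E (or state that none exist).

18, 43

x³ + 4x + 3 = 19 ≡ 19 (mod 61).
Square roots of 19 mod 61: 18 and 43 (since 18² = 324 ≡ 19).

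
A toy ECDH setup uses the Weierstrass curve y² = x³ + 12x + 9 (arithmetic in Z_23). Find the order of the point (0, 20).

6

2P: tangent at (0, 20): λ = (3·0² + 12)/(2·20) ≡ 12/17. 17⁻¹ ≡ 19 (mod 23) since 17·19 = 323 ≡ 1, so λ ≡ 12·19 ≡ 21.
  x = λ² - 0 - 0 = 441 - 0 ≡ 4; y = λ·(0 - 4) - 20 ≡ 11. → (4, 11)
3P: (4, 11) + (0, 20). λ = (20 - 11)/(0 - 4) ≡ 9/19 mod 23. 19⁻¹ ≡ 17 (mod 23) since 19·17 = 323 ≡ 1, so λ ≡ 15.
  x = λ² - 4 - 0 = 225 - 4 ≡ 14; y = λ·(4 - 14) - 11 ≡ 0. → (14, 0)
4P: (14, 0) + (0, 20). λ = (20 - 0)/(0 - 14) ≡ 20/9 mod 23. 9⁻¹ ≡ 18 (mod 23) since 9·18 = 162 ≡ 1, so λ ≡ 15.
  x = λ² - 14 - 0 = 225 - 14 ≡ 4; y = λ·(14 - 4) - 0 ≡ 12. → (4, 12)
5P: (4, 12) + (0, 20). λ = (20 - 12)/(0 - 4) ≡ 8/19 mod 23. 19⁻¹ ≡ 17 (mod 23), so λ ≡ 21.
  x = λ² - 4 - 0 = 441 - 4 ≡ 0; y = λ·(4 - 0) - 12 ≡ 3. → (0, 3)
6P: (0, 3) + (0, 20): same x and y₁ ≡ -y₂, so the sum is ∞.
6P = ∞, so the order is 6.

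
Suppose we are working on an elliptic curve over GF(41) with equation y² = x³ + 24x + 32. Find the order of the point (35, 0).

2P: (35, 0) + (35, 0): same x and y₁ ≡ -y₂, so the sum is ∞.
2P = ∞, so the order is 2.

2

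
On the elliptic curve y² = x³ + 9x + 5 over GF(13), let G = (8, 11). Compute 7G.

(9, 3)

Double-and-add on 7 = (111)₂. Start with G = (8, 11) for the leading 1-bit.
double: tangent at (8, 11): λ = (3·8² + 9)/(2·11) ≡ 6/9. 9⁻¹ ≡ 3 (mod 13), so λ ≡ 6·3 ≡ 5.
  x = λ² - 8 - 8 = 25 - 16 ≡ 9; y = λ·(8 - 9) - 11 ≡ 10. → (9, 10)
add G: (9, 10) + (8, 11). λ = (11 - 10)/(8 - 9) ≡ 1/12 mod 13. 12⁻¹ ≡ 12 (mod 13), so λ ≡ 12.
  x = λ² - 9 - 8 = 144 - 17 ≡ 10; y = λ·(9 - 10) - 10 ≡ 4. → (10, 4)
double: tangent at (10, 4): λ = (3·10² + 9)/(2·4) ≡ 10/8. 8⁻¹ ≡ 5 (mod 13) since 8·5 = 40 ≡ 1, so λ ≡ 10·5 ≡ 11.
  x = λ² - 10 - 10 = 121 - 20 ≡ 10; y = λ·(10 - 10) - 4 ≡ 9. → (10, 9)
add G: (10, 9) + (8, 11). λ = (11 - 9)/(8 - 10) ≡ 2/11 mod 13. 11⁻¹ ≡ 6 (mod 13) since 11·6 = 66 ≡ 1, so λ ≡ 12.
  x = λ² - 10 - 8 = 144 - 18 ≡ 9; y = λ·(10 - 9) - 9 ≡ 3. → (9, 3)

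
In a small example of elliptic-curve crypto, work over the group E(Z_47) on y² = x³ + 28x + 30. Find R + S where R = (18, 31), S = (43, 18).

(18, 31) + (43, 18). λ = (18 - 31)/(43 - 18) ≡ 34/25 mod 47. 25⁻¹ ≡ 32 (mod 47), so λ ≡ 7.
  x = λ² - 18 - 43 = 49 - 61 ≡ 35; y = λ·(18 - 35) - 31 ≡ 38. → (35, 38)

(35, 38)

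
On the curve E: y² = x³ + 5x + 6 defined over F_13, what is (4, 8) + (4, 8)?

(8, 8)

tangent at (4, 8): λ = (3·4² + 5)/(2·8) ≡ 1/3. 3⁻¹ ≡ 9 (mod 13) since 3·9 = 27 ≡ 1, so λ ≡ 1·9 ≡ 9.
  x = λ² - 4 - 4 = 81 - 8 ≡ 8; y = λ·(4 - 8) - 8 ≡ 8. → (8, 8)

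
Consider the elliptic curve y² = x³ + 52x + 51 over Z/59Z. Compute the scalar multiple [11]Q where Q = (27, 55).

(57, 36)

Repeated addition: build up to 11Q.
2Q: tangent at (27, 55): λ = (3·27² + 52)/(2·55) ≡ 56/51. 51⁻¹ ≡ 22 (mod 59) since 51·22 = 1122 ≡ 1, so λ ≡ 56·22 ≡ 52.
  x = λ² - 27 - 27 = 2704 - 54 ≡ 54; y = λ·(27 - 54) - 55 ≡ 16. → (54, 16)
3Q: (54, 16) + (27, 55). λ = (55 - 16)/(27 - 54) ≡ 39/32 mod 59. 32⁻¹ ≡ 24 (mod 59), so λ ≡ 51.
  x = λ² - 54 - 27 = 2601 - 81 ≡ 42; y = λ·(54 - 42) - 16 ≡ 6. → (42, 6)
4Q: (42, 6) + (27, 55). λ = (55 - 6)/(27 - 42) ≡ 49/44 mod 59. 44⁻¹ ≡ 55 (mod 59) since 44·55 = 2420 ≡ 1, so λ ≡ 40.
  x = λ² - 42 - 27 = 1600 - 69 ≡ 56; y = λ·(42 - 56) - 6 ≡ 24. → (56, 24)
5Q: (56, 24) + (27, 55). λ = (55 - 24)/(27 - 56) ≡ 31/30 mod 59. 30⁻¹ ≡ 2 (mod 59) since 30·2 = 60 ≡ 1, so λ ≡ 3.
  x = λ² - 56 - 27 = 9 - 83 ≡ 44; y = λ·(56 - 44) - 24 ≡ 12. → (44, 12)
6Q: (44, 12) + (27, 55). λ = (55 - 12)/(27 - 44) ≡ 43/42 mod 59. 42⁻¹ ≡ 52 (mod 59) since 42·52 = 2184 ≡ 1, so λ ≡ 53.
  x = λ² - 44 - 27 = 2809 - 71 ≡ 24; y = λ·(44 - 24) - 12 ≡ 45. → (24, 45)
7Q: (24, 45) + (27, 55). λ = (55 - 45)/(27 - 24) ≡ 10/3 mod 59. 3⁻¹ ≡ 20 (mod 59) since 3·20 = 60 ≡ 1, so λ ≡ 23.
  x = λ² - 24 - 27 = 529 - 51 ≡ 6; y = λ·(24 - 6) - 45 ≡ 15. → (6, 15)
8Q: (6, 15) + (27, 55). λ = (55 - 15)/(27 - 6) ≡ 40/21 mod 59. 21⁻¹ ≡ 45 (mod 59) since 21·45 = 945 ≡ 1, so λ ≡ 30.
  x = λ² - 6 - 27 = 900 - 33 ≡ 41; y = λ·(6 - 41) - 15 ≡ 56. → (41, 56)
9Q: (41, 56) + (27, 55). λ = (55 - 56)/(27 - 41) ≡ 58/45 mod 59. 45⁻¹ ≡ 21 (mod 59), so λ ≡ 38.
  x = λ² - 41 - 27 = 1444 - 68 ≡ 19; y = λ·(41 - 19) - 56 ≡ 13. → (19, 13)
10Q: (19, 13) + (27, 55). λ = (55 - 13)/(27 - 19) ≡ 42/8 mod 59. 8⁻¹ ≡ 37 (mod 59), so λ ≡ 20.
  x = λ² - 19 - 27 = 400 - 46 ≡ 0; y = λ·(19 - 0) - 13 ≡ 13. → (0, 13)
11Q: (0, 13) + (27, 55). λ = (55 - 13)/(27 - 0) ≡ 42/27 mod 59. 27⁻¹ ≡ 35 (mod 59), so λ ≡ 54.
  x = λ² - 0 - 27 = 2916 - 27 ≡ 57; y = λ·(0 - 57) - 13 ≡ 36. → (57, 36)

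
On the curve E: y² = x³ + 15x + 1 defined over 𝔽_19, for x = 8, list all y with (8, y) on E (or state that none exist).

5, 14

x³ + 15x + 1 = 633 ≡ 6 (mod 19).
Square roots of 6 mod 19: 5 and 14 (since 5² = 25 ≡ 6).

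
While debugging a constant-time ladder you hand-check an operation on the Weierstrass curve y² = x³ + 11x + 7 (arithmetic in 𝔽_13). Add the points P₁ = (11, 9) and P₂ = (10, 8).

(11, 9) + (10, 8). λ = (8 - 9)/(10 - 11) ≡ 12/12 mod 13. 12⁻¹ ≡ 12 (mod 13), so λ ≡ 1.
  x = λ² - 11 - 10 = 1 - 21 ≡ 6; y = λ·(11 - 6) - 9 ≡ 9. → (6, 9)

(6, 9)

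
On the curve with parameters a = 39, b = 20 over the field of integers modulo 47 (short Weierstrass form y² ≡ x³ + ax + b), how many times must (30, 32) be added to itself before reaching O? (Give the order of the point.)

2P: tangent at (30, 32): λ = (3·30² + 39)/(2·32) ≡ 13/17. 17⁻¹ ≡ 36 (mod 47), so λ ≡ 13·36 ≡ 45.
  x = λ² - 30 - 30 = 2025 - 60 ≡ 38; y = λ·(30 - 38) - 32 ≡ 31. → (38, 31)
3P: (38, 31) + (30, 32). λ = (32 - 31)/(30 - 38) ≡ 1/39 mod 47. 39⁻¹ ≡ 41 (mod 47), so λ ≡ 41.
  x = λ² - 38 - 30 = 1681 - 68 ≡ 15; y = λ·(38 - 15) - 31 ≡ 19. → (15, 19)
4P: (15, 19) + (30, 32). λ = (32 - 19)/(30 - 15) ≡ 13/15 mod 47. 15⁻¹ ≡ 22 (mod 47), so λ ≡ 4.
  x = λ² - 15 - 30 = 16 - 45 ≡ 18; y = λ·(15 - 18) - 19 ≡ 16. → (18, 16)
5P: (18, 16) + (30, 32). λ = (32 - 16)/(30 - 18) ≡ 16/12 mod 47. 12⁻¹ ≡ 4 (mod 47), so λ ≡ 17.
  x = λ² - 18 - 30 = 289 - 48 ≡ 6; y = λ·(18 - 6) - 16 ≡ 0. → (6, 0)
6P: (6, 0) + (30, 32). λ = (32 - 0)/(30 - 6) ≡ 32/24 mod 47. 24⁻¹ ≡ 2 (mod 47), so λ ≡ 17.
  x = λ² - 6 - 30 = 289 - 36 ≡ 18; y = λ·(6 - 18) - 0 ≡ 31. → (18, 31)
7P: (18, 31) + (30, 32). λ = (32 - 31)/(30 - 18) ≡ 1/12 mod 47. 12⁻¹ ≡ 4 (mod 47) since 12·4 = 48 ≡ 1, so λ ≡ 4.
  x = λ² - 18 - 30 = 16 - 48 ≡ 15; y = λ·(18 - 15) - 31 ≡ 28. → (15, 28)
8P: (15, 28) + (30, 32). λ = (32 - 28)/(30 - 15) ≡ 4/15 mod 47. 15⁻¹ ≡ 22 (mod 47) since 15·22 = 330 ≡ 1, so λ ≡ 41.
  x = λ² - 15 - 30 = 1681 - 45 ≡ 38; y = λ·(15 - 38) - 28 ≡ 16. → (38, 16)
9P: (38, 16) + (30, 32). λ = (32 - 16)/(30 - 38) ≡ 16/39 mod 47. 39⁻¹ ≡ 41 (mod 47), so λ ≡ 45.
  x = λ² - 38 - 30 = 2025 - 68 ≡ 30; y = λ·(38 - 30) - 16 ≡ 15. → (30, 15)
10P: (30, 15) + (30, 32): same x and y₁ ≡ -y₂, so the sum is O.
10P = O, so the order is 10.

10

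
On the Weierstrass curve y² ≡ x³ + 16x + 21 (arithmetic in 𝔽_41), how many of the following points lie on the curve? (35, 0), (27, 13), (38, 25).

(35, 0): 0² ≡ 0, rhs ≡ 37 → off.
(27, 13): 13² ≡ 5, rhs ≡ 5 → on.
(38, 25): 25² ≡ 10, rhs ≡ 28 → off.

1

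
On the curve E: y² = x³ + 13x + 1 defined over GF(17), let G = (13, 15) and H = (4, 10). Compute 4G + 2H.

(12, 7)

First 4G:
Repeated addition: build up to 4G.
2G: tangent at (13, 15): λ = (3·13² + 13)/(2·15) ≡ 10/13. 13⁻¹ ≡ 4 (mod 17), so λ ≡ 10·4 ≡ 6.
  x = λ² - 13 - 13 = 36 - 26 ≡ 10; y = λ·(13 - 10) - 15 ≡ 3. → (10, 3)
3G: (10, 3) + (13, 15). λ = (15 - 3)/(13 - 10) ≡ 12/3 mod 17. 3⁻¹ ≡ 6 (mod 17), so λ ≡ 4.
  x = λ² - 10 - 13 = 16 - 23 ≡ 10; y = λ·(10 - 10) - 3 ≡ 14. → (10, 14)
4G: (10, 14) + (13, 15). λ = (15 - 14)/(13 - 10) ≡ 1/3 mod 17. 3⁻¹ ≡ 6 (mod 17) since 3·6 = 18 ≡ 1, so λ ≡ 6.
  x = λ² - 10 - 13 = 36 - 23 ≡ 13; y = λ·(10 - 13) - 14 ≡ 2. → (13, 2)
4G = (13, 2).
Next 2H:
Repeated addition: build up to 2H.
2H: tangent at (4, 10): λ = (3·4² + 13)/(2·10) ≡ 10/3. 3⁻¹ ≡ 6 (mod 17), so λ ≡ 10·6 ≡ 9.
  x = λ² - 4 - 4 = 81 - 8 ≡ 5; y = λ·(4 - 5) - 10 ≡ 15. → (5, 15)
2H = (5, 15).
Finally 4G + 2H:
(13, 2) + (5, 15). λ = (15 - 2)/(5 - 13) ≡ 13/9 mod 17. 9⁻¹ ≡ 2 (mod 17), so λ ≡ 9.
  x = λ² - 13 - 5 = 81 - 18 ≡ 12; y = λ·(13 - 12) - 2 ≡ 7. → (12, 7)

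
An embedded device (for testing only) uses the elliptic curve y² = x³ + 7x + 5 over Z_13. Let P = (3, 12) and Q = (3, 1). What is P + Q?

O

The two points share x = 3 and their y-coordinates satisfy 12 + 1 ≡ 0 (mod 13), so they are inverses. Their sum is ∞.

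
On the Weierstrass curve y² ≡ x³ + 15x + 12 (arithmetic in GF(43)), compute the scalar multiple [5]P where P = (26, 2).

Double-and-add on 5 = (101)₂. Start with P = (26, 2) for the leading 1-bit.
double: tangent at (26, 2): λ = (3·26² + 15)/(2·2) ≡ 22/4. 4⁻¹ ≡ 11 (mod 43) since 4·11 = 44 ≡ 1, so λ ≡ 22·11 ≡ 27.
  x = λ² - 26 - 26 = 729 - 52 ≡ 32; y = λ·(26 - 32) - 2 ≡ 8. → (32, 8)
double: tangent at (32, 8): λ = (3·32² + 15)/(2·8) ≡ 34/16. 16⁻¹ ≡ 35 (mod 43), so λ ≡ 34·35 ≡ 29.
  x = λ² - 32 - 32 = 841 - 64 ≡ 3; y = λ·(32 - 3) - 8 ≡ 16. → (3, 16)
add P: (3, 16) + (26, 2). λ = (2 - 16)/(26 - 3) ≡ 29/23 mod 43. 23⁻¹ ≡ 15 (mod 43) since 23·15 = 345 ≡ 1, so λ ≡ 5.
  x = λ² - 3 - 26 = 25 - 29 ≡ 39; y = λ·(3 - 39) - 16 ≡ 19. → (39, 19)

(39, 19)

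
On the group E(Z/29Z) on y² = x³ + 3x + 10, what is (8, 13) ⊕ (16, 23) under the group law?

(12, 11)

(8, 13) + (16, 23). λ = (23 - 13)/(16 - 8) ≡ 10/8 mod 29. 8⁻¹ ≡ 11 (mod 29), so λ ≡ 23.
  x = λ² - 8 - 16 = 529 - 24 ≡ 12; y = λ·(8 - 12) - 13 ≡ 11. → (12, 11)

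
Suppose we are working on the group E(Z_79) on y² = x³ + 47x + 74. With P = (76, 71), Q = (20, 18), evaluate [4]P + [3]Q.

First 4P:
Double-and-add on 4 = (100)₂. Start with P = (76, 71) for the leading 1-bit.
double: tangent at (76, 71): λ = (3·76² + 47)/(2·71) ≡ 74/63. 63⁻¹ ≡ 74 (mod 79), so λ ≡ 74·74 ≡ 25.
  x = λ² - 76 - 76 = 625 - 152 ≡ 78; y = λ·(76 - 78) - 71 ≡ 37. → (78, 37)
double: tangent at (78, 37): λ = (3·78² + 47)/(2·37) ≡ 50/74. 74⁻¹ ≡ 63 (mod 79), so λ ≡ 50·63 ≡ 69.
  x = λ² - 78 - 78 = 4761 - 156 ≡ 23; y = λ·(78 - 23) - 37 ≡ 45. → (23, 45)
4P = (23, 45).
Next 3Q:
Repeated addition: build up to 3Q.
2Q: tangent at (20, 18): λ = (3·20² + 47)/(2·18) ≡ 62/36. 36⁻¹ ≡ 11 (mod 79) since 36·11 = 396 ≡ 1, so λ ≡ 62·11 ≡ 50.
  x = λ² - 20 - 20 = 2500 - 40 ≡ 11; y = λ·(20 - 11) - 18 ≡ 37. → (11, 37)
3Q: (11, 37) + (20, 18). λ = (18 - 37)/(20 - 11) ≡ 60/9 mod 79. 9⁻¹ ≡ 44 (mod 79), so λ ≡ 33.
  x = λ² - 11 - 20 = 1089 - 31 ≡ 31; y = λ·(11 - 31) - 37 ≡ 14. → (31, 14)
3Q = (31, 14).
Finally 4P + 3Q:
(23, 45) + (31, 14). λ = (14 - 45)/(31 - 23) ≡ 48/8 mod 79. 8⁻¹ ≡ 10 (mod 79), so λ ≡ 6.
  x = λ² - 23 - 31 = 36 - 54 ≡ 61; y = λ·(23 - 61) - 45 ≡ 43. → (61, 43)

(61, 43)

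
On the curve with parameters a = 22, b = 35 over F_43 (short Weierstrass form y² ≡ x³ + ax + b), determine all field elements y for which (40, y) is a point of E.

none

x³ + 22x + 35 = 64915 ≡ 28 (mod 43).
28 is a non-residue mod 43; no y exists.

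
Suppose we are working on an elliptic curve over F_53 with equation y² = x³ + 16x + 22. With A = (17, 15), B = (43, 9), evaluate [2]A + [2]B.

(50, 0)

First 2A:
Repeated addition: build up to 2A.
2A: tangent at (17, 15): λ = (3·17² + 16)/(2·15) ≡ 35/30. 30⁻¹ ≡ 23 (mod 53) since 30·23 = 690 ≡ 1, so λ ≡ 35·23 ≡ 10.
  x = λ² - 17 - 17 = 100 - 34 ≡ 13; y = λ·(17 - 13) - 15 ≡ 25. → (13, 25)
2A = (13, 25).
Next 2B:
Repeated addition: build up to 2B.
2B: tangent at (43, 9): λ = (3·43² + 16)/(2·9) ≡ 51/18. 18⁻¹ ≡ 3 (mod 53), so λ ≡ 51·3 ≡ 47.
  x = λ² - 43 - 43 = 2209 - 86 ≡ 3; y = λ·(43 - 3) - 9 ≡ 16. → (3, 16)
2B = (3, 16).
Finally 2A + 2B:
(13, 25) + (3, 16). λ = (16 - 25)/(3 - 13) ≡ 44/43 mod 53. 43⁻¹ ≡ 37 (mod 53), so λ ≡ 38.
  x = λ² - 13 - 3 = 1444 - 16 ≡ 50; y = λ·(13 - 50) - 25 ≡ 0. → (50, 0)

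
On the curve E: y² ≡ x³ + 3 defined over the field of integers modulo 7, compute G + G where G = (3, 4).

tangent at (3, 4): λ = (3·3² + 0)/(2·4) ≡ 6/1. 1⁻¹ ≡ 1 (mod 7) since 1·1 = 1 ≡ 1, so λ ≡ 6·1 ≡ 6.
  x = λ² - 3 - 3 = 36 - 6 ≡ 2; y = λ·(3 - 2) - 4 ≡ 2. → (2, 2)

(2, 2)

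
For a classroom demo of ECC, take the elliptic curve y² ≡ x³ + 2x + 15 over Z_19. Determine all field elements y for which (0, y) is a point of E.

none

x³ + 2x + 15 = 15 ≡ 15 (mod 19).
15 is a non-residue mod 19; no y exists.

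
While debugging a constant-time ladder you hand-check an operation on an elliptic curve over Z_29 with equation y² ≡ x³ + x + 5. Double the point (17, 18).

(1, 23)

tangent at (17, 18): λ = (3·17² + 1)/(2·18) ≡ 27/7. 7⁻¹ ≡ 25 (mod 29) since 7·25 = 175 ≡ 1, so λ ≡ 27·25 ≡ 8.
  x = λ² - 17 - 17 = 64 - 34 ≡ 1; y = λ·(17 - 1) - 18 ≡ 23. → (1, 23)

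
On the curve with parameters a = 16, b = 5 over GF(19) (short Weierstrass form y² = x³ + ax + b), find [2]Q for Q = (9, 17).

(10, 5)

tangent at (9, 17): λ = (3·9² + 16)/(2·17) ≡ 12/15. 15⁻¹ ≡ 14 (mod 19), so λ ≡ 12·14 ≡ 16.
  x = λ² - 9 - 9 = 256 - 18 ≡ 10; y = λ·(9 - 10) - 17 ≡ 5. → (10, 5)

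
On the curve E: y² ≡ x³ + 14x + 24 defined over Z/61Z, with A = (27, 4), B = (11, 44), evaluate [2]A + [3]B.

First 2A:
Repeated addition: build up to 2A.
2A: tangent at (27, 4): λ = (3·27² + 14)/(2·4) ≡ 5/8. 8⁻¹ ≡ 23 (mod 61) since 8·23 = 184 ≡ 1, so λ ≡ 5·23 ≡ 54.
  x = λ² - 27 - 27 = 2916 - 54 ≡ 56; y = λ·(27 - 56) - 4 ≡ 16. → (56, 16)
2A = (56, 16).
Next 3B:
Repeated addition: build up to 3B.
2B: tangent at (11, 44): λ = (3·11² + 14)/(2·44) ≡ 11/27. 27⁻¹ ≡ 52 (mod 61) since 27·52 = 1404 ≡ 1, so λ ≡ 11·52 ≡ 23.
  x = λ² - 11 - 11 = 529 - 22 ≡ 19; y = λ·(11 - 19) - 44 ≡ 16. → (19, 16)
3B: (19, 16) + (11, 44). λ = (44 - 16)/(11 - 19) ≡ 28/53 mod 61. 53⁻¹ ≡ 38 (mod 61), so λ ≡ 27.
  x = λ² - 19 - 11 = 729 - 30 ≡ 28; y = λ·(19 - 28) - 16 ≡ 46. → (28, 46)
3B = (28, 46).
Finally 2A + 3B:
(56, 16) + (28, 46). λ = (46 - 16)/(28 - 56) ≡ 30/33 mod 61. 33⁻¹ ≡ 37 (mod 61), so λ ≡ 12.
  x = λ² - 56 - 28 = 144 - 84 ≡ 60; y = λ·(56 - 60) - 16 ≡ 58. → (60, 58)

(60, 58)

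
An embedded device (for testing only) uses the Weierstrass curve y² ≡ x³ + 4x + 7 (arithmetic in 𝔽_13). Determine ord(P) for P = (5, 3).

2P: tangent at (5, 3): λ = (3·5² + 4)/(2·3) ≡ 1/6. 6⁻¹ ≡ 11 (mod 13), so λ ≡ 1·11 ≡ 11.
  x = λ² - 5 - 5 = 121 - 10 ≡ 7; y = λ·(5 - 7) - 3 ≡ 1. → (7, 1)
3P: (7, 1) + (5, 3). λ = (3 - 1)/(5 - 7) ≡ 2/11 mod 13. 11⁻¹ ≡ 6 (mod 13) since 11·6 = 66 ≡ 1, so λ ≡ 12.
  x = λ² - 7 - 5 = 144 - 12 ≡ 2; y = λ·(7 - 2) - 1 ≡ 7. → (2, 7)
4P: (2, 7) + (5, 3). λ = (3 - 7)/(5 - 2) ≡ 9/3 mod 13. 3⁻¹ ≡ 9 (mod 13), so λ ≡ 3.
  x = λ² - 2 - 5 = 9 - 7 ≡ 2; y = λ·(2 - 2) - 7 ≡ 6. → (2, 6)
5P: (2, 6) + (5, 3). λ = (3 - 6)/(5 - 2) ≡ 10/3 mod 13. 3⁻¹ ≡ 9 (mod 13) since 3·9 = 27 ≡ 1, so λ ≡ 12.
  x = λ² - 2 - 5 = 144 - 7 ≡ 7; y = λ·(2 - 7) - 6 ≡ 12. → (7, 12)
6P: (7, 12) + (5, 3). λ = (3 - 12)/(5 - 7) ≡ 4/11 mod 13. 11⁻¹ ≡ 6 (mod 13), so λ ≡ 11.
  x = λ² - 7 - 5 = 121 - 12 ≡ 5; y = λ·(7 - 5) - 12 ≡ 10. → (5, 10)
7P: (5, 10) + (5, 3): same x and y₁ ≡ -y₂, so the sum is 𝒪.
7P = 𝒪, so the order is 7.

7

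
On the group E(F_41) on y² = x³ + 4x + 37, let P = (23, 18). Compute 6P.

Repeated addition: build up to 6P.
2P: tangent at (23, 18): λ = (3·23² + 4)/(2·18) ≡ 33/36. 36⁻¹ ≡ 8 (mod 41), so λ ≡ 33·8 ≡ 18.
  x = λ² - 23 - 23 = 324 - 46 ≡ 32; y = λ·(23 - 32) - 18 ≡ 25. → (32, 25)
3P: (32, 25) + (23, 18). λ = (18 - 25)/(23 - 32) ≡ 34/32 mod 41. 32⁻¹ ≡ 9 (mod 41), so λ ≡ 19.
  x = λ² - 32 - 23 = 361 - 55 ≡ 19; y = λ·(32 - 19) - 25 ≡ 17. → (19, 17)
4P: (19, 17) + (23, 18). λ = (18 - 17)/(23 - 19) ≡ 1/4 mod 41. 4⁻¹ ≡ 31 (mod 41) since 4·31 = 124 ≡ 1, so λ ≡ 31.
  x = λ² - 19 - 23 = 961 - 42 ≡ 17; y = λ·(19 - 17) - 17 ≡ 4. → (17, 4)
5P: (17, 4) + (23, 18). λ = (18 - 4)/(23 - 17) ≡ 14/6 mod 41. 6⁻¹ ≡ 7 (mod 41), so λ ≡ 16.
  x = λ² - 17 - 23 = 256 - 40 ≡ 11; y = λ·(17 - 11) - 4 ≡ 10. → (11, 10)
6P: (11, 10) + (23, 18). λ = (18 - 10)/(23 - 11) ≡ 8/12 mod 41. 12⁻¹ ≡ 24 (mod 41), so λ ≡ 28.
  x = λ² - 11 - 23 = 784 - 34 ≡ 12; y = λ·(11 - 12) - 10 ≡ 3. → (12, 3)

(12, 3)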